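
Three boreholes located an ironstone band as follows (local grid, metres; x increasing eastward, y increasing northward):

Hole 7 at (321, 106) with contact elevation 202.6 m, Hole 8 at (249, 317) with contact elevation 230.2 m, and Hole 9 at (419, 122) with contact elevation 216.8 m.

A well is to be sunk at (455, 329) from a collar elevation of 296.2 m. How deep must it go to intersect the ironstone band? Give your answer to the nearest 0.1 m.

39.8 m

Two edge vectors: Hole 7→Hole 8 = (-72, 211, 27.6), Hole 7→Hole 9 = (98, 16, 14.2).
Normal n = (Hole 7→Hole 8) × (Hole 7→Hole 9) = (2554.6, 3727.2, -21830).
So ∂z/∂x = −n_x/n_z = 0.11702 and ∂z/∂y = −n_y/n_z = 0.17074.
Intercept c from Hole 7: 202.6 − 37.56 − 18.10 = 146.94.
At (455, 329): z_contact = 53.25 + 56.17 + 146.94 = 256.36 m.
Depth below ground = 296.2 − 256.36 = 39.8 m.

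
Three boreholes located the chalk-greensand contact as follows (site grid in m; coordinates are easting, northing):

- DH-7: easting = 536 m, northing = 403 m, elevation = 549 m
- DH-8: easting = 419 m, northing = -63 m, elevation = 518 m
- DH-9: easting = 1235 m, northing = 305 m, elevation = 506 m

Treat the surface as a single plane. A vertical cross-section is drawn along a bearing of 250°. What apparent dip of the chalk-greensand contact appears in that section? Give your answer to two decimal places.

Two edge vectors: DH-7→DH-8 = (-117, -466, -31), DH-7→DH-9 = (699, -98, -43).
Normal n = (DH-7→DH-8) × (DH-7→DH-9) = (17000, -26700, 337200).
So ∂z/∂easting = −n_x/n_z = −0.05042 and ∂z/∂northing = −n_y/n_z = 0.07918.
Unit vector along 250° is (sin 250°, cos 250°) = (-0.9397, -0.3420).
Slope in that direction = a·(-0.9397) + b·(-0.3420) = 0.02029.
Apparent dip = arctan|0.02029| = 1.16° (true dip is 5.4°, so apparent ≤ true as expected).

1.16°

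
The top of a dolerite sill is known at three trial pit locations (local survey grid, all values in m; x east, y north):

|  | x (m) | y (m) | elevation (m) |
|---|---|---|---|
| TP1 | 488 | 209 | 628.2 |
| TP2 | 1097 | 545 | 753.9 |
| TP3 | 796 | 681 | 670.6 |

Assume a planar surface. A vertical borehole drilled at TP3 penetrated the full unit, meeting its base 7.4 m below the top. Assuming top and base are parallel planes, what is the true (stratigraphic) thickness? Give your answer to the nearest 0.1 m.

7.2 m

Let the plane be z = a·x + b·y + c.
TP2−TP1: 609a + 336b = 125.7;  TP3−TP1: 308a + 472b = 42.4.
Solving gives a = 0.24508, b = −0.07009.
|∇z| = √(a²+b²) = 0.25490, so dip δ = arctan(0.25490) = 14.30°.
True thickness = vertical thickness × cos δ = 7.4 × cos 14.30° = 7.2 m.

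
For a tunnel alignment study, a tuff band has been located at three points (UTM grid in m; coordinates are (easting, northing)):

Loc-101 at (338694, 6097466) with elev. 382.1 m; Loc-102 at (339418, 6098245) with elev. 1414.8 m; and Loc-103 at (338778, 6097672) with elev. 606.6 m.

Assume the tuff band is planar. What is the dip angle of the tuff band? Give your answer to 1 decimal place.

Let the plane be z = a·E + b·N + c.
Loc-102−Loc-101: 724a + 779b = 1032.7;  Loc-103−Loc-101: 84a + 206b = 224.5.
Solving gives a = 0.45218, b = 0.90542.
Gradient magnitude |∇z| = √(a² + b²) = √(0.20446 + 0.81979) = 1.01205.
True dip = arctan(1.01205) = 45.3°, dipping toward SSW (azimuth ≈ 207°).

45.3°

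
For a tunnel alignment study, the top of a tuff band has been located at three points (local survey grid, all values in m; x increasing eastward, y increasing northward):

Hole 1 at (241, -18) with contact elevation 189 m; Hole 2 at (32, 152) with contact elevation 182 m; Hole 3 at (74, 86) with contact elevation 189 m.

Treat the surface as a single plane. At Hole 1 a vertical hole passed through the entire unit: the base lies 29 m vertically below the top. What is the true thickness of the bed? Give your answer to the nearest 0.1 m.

Two edge vectors: Hole 1→Hole 2 = (-209, 170, -7), Hole 1→Hole 3 = (-167, 104, 0).
Normal n = (Hole 1→Hole 2) × (Hole 1→Hole 3) = (728, 1169, 6654).
So ∂z/∂x = −n_x/n_z = −0.10941 and ∂z/∂y = −n_y/n_z = −0.17568.
|∇z| = √(a²+b²) = 0.20697, so dip δ = arctan(0.20697) = 11.69°.
True thickness = vertical thickness × cos δ = 29 × cos 11.69° = 28.4 m.

28.4 m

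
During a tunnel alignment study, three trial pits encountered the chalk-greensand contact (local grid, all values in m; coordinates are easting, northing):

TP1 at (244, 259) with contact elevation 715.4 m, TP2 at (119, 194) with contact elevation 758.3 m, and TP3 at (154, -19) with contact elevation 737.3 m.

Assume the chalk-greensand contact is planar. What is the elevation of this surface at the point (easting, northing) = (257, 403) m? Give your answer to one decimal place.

716.3 m

Let the plane be z = a·easting + b·northing + c.
TP2−TP1: −125a − 65b = 42.9;  TP3−TP1: −90a − 278b = 21.9.
Solving gives a = −0.36342, b = 0.03888.
Then c = 715.4 − a·244 − b·259 = 794.00.
At (257, 403): z = −93.4 + 15.7 + 794.00 = 716.3 m.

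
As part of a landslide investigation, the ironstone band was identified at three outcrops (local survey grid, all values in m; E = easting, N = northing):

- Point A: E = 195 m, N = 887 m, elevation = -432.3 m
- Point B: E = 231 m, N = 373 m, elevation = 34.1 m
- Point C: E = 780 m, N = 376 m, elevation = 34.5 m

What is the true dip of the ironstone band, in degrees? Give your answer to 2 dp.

Let the plane be z = a·E + b·N + c.
Point B−Point A: 36a − 514b = 466.4;  Point C−Point A: 585a − 511b = 466.8.
Solving gives a = 0.00568, b = −0.90699.
Gradient magnitude |∇z| = √(a² + b²) = √(0.00003 + 0.82264) = 0.90701.
True dip = arctan(0.90701) = 42.21°, dipping toward N (azimuth ≈ 360°).

42.21°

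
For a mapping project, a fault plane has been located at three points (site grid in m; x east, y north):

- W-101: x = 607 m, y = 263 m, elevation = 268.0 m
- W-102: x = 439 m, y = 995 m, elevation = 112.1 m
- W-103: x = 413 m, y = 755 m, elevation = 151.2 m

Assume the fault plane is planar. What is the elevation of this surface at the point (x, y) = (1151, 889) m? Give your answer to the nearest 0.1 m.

236.6 m

Let the plane be z = a·x + b·y + c.
W-102−W-101: −168a + 732b = −155.9;  W-103−W-101: −194a + 492b = −116.8.
Solving gives a = 0.148180, b = −0.178970.
Then c = 268 − a·607 − b·263 = 225.12.
At (1151, 889): z = 170.6 − 159.1 + 225.12 = 236.6 m.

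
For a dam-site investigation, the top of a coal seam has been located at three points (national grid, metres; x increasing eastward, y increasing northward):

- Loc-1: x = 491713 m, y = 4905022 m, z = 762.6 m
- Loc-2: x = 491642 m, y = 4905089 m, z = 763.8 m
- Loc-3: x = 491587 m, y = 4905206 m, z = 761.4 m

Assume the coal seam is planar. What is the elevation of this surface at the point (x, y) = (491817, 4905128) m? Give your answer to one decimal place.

750.4 m

Two edge vectors: Loc-1→Loc-2 = (-71, 67, 1.2), Loc-1→Loc-3 = (-126, 184, -1.2).
Normal n = (Loc-1→Loc-2) × (Loc-1→Loc-3) = (-301.2, -236.4, -4622).
So ∂z/∂x = −n_x/n_z = −0.065166595 and ∂z/∂y = −n_y/n_z = −0.051146690.
Intercept c from Loc-1: 762.6 + 32043.26 + 250875.64 = 283681.50.
At (491817, 4905128): z = −32050.0 − 250881.1 + 283681.50 = 750.4 m.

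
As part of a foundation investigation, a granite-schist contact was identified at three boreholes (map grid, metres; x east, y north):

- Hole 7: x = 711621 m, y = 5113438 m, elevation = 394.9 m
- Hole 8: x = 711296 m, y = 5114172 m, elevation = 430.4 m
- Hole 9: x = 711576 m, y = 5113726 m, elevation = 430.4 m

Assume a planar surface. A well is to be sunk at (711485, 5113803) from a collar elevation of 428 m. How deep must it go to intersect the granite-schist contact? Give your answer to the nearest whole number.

Let the plane be z = a·x + b·y + c.
Hole 8−Hole 7: −325a + 734b = 35.5;  Hole 9−Hole 7: −45a + 288b = 35.5.
Solving gives a = 0.26140003, b = 0.16410764.
Then c = 394.9 − a·711621 − b·5113438 = −1024777.12.
At (711485, 5113803): z_contact = 185982.2 + 839214.2 − 1024777.12 = 419.2 m.
Depth below ground = 428 − 419.2 = 9 m.

9 m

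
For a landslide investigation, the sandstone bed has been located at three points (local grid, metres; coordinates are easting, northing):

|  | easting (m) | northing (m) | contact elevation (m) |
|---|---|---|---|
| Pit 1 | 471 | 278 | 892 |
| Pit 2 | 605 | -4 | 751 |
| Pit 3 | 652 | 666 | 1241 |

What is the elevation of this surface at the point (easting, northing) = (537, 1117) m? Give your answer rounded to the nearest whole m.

1509 m

Let the plane be z = a·easting + b·northing + c.
Pit 2−Pit 1: 134a − 282b = −141;  Pit 3−Pit 1: 181a + 388b = 349.
Solving gives a = 0.42423, b = 0.70158.
Then c = 892 − a·471 − b·278 = 497.15.
At (537, 1117): z = 227.8 + 783.7 + 497.15 = 1508.6 m.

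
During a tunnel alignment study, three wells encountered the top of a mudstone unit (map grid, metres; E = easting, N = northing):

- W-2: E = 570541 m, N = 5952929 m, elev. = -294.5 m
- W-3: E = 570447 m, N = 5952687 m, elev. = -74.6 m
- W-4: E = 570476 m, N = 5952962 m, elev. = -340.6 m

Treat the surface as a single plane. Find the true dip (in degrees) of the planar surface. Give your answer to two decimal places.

Let the plane be z = a·E + b·N + c.
W-3−W-2: −94a − 242b = 219.9;  W-4−W-2: −65a + 33b = −46.1.
Solving gives a = 0.20707, b = −0.98911.
Gradient magnitude |∇z| = √(a² + b²) = √(0.04288 + 0.97834) = 1.01055.
True dip = arctan(1.01055) = 45.30°, dipping toward NNW (azimuth ≈ 348°).

45.30°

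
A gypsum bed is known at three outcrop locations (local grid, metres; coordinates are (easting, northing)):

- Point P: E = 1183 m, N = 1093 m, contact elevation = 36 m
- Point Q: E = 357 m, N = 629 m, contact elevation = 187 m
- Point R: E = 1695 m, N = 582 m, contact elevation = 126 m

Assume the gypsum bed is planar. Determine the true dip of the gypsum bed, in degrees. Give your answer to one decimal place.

13.3°

Two edge vectors: Point P→Point Q = (-826, -464, 151), Point P→Point R = (512, -511, 90).
Normal n = (Point P→Point Q) × (Point P→Point R) = (35401, 151652, 659654).
So ∂z/∂E = −n_x/n_z = −0.05367 and ∂z/∂N = −n_y/n_z = −0.22990.
Gradient magnitude |∇z| = √(a² + b²) = √(0.00288 + 0.05285) = 0.23608.
True dip = arctan(0.23608) = 13.3°, dipping toward NNE (azimuth ≈ 013°).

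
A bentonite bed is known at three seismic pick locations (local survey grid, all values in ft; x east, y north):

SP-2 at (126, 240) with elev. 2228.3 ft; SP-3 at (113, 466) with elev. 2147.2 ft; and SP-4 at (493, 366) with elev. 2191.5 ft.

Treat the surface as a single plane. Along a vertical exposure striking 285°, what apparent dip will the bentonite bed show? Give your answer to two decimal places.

Two edge vectors: SP-2→SP-3 = (-13, 226, -81.1), SP-2→SP-4 = (367, 126, -36.8).
Normal n = (SP-2→SP-3) × (SP-2→SP-4) = (1901.8, -30242.1, -84580).
So ∂z/∂x = −n_x/n_z = 0.02249 and ∂z/∂y = −n_y/n_z = −0.35756.
Unit vector along 285° is (sin 285°, cos 285°) = (-0.9659, 0.2588).
Slope in that direction = a·(-0.9659) + b·(0.2588) = −0.11426.
Apparent dip = arctan|0.11426| = 6.52° (true dip is 19.7°, so apparent ≤ true as expected).

6.52°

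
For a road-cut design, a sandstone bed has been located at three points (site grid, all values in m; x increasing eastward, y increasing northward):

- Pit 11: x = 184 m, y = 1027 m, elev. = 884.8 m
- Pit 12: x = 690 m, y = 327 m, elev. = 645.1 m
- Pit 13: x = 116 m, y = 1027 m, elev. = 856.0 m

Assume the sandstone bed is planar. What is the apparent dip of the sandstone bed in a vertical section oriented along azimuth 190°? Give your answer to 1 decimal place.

35.5°

Let the plane be z = a·x + b·y + c.
Pit 12−Pit 11: 506a − 700b = −239.7;  Pit 13−Pit 11: −68a + 0b = −28.8.
Solving gives a = 0.42353, b = 0.64858.
Unit vector along 190° is (sin 190°, cos 190°) = (-0.1736, -0.9848).
Slope in that direction = a·(-0.1736) + b·(-0.9848) = −0.71227.
Apparent dip = arctan|0.71227| = 35.5° (true dip is 37.8°, so apparent ≤ true as expected).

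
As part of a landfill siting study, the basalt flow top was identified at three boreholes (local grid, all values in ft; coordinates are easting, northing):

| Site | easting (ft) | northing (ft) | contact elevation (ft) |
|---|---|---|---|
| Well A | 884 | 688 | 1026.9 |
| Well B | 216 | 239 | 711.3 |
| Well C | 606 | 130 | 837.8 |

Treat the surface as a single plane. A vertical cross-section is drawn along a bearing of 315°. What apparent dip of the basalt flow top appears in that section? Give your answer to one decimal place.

8.5°

Let the plane be z = a·easting + b·northing + c.
Well B−Well A: −668a − 449b = −315.6;  Well C−Well A: −278a − 558b = −189.1.
Solving gives a = 0.36785, b = 0.15562.
Unit vector along 315° is (sin 315°, cos 315°) = (-0.7071, 0.7071).
Slope in that direction = a·(-0.7071) + b·(0.7071) = −0.15007.
Apparent dip = arctan|0.15007| = 8.5° (true dip is 21.8°, so apparent ≤ true as expected).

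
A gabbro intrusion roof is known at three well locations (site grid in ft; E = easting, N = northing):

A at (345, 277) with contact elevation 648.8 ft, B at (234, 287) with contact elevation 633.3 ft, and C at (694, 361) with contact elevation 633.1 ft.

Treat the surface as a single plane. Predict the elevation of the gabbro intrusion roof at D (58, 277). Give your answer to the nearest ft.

Two edge vectors: A→B = (-111, 10, -15.5), A→C = (349, 84, -15.7).
Normal n = (A→B) × (A→C) = (1145, -7152.2, -12814).
So ∂z/∂E = −n_x/n_z = 0.08936 and ∂z/∂N = −n_y/n_z = −0.55816.
Intercept c from A: 648.8 − 30.83 + 154.61 = 772.58.
At (58, 277): z = 5.2 − 154.6 + 772.58 = 623.2 ft.

623 ft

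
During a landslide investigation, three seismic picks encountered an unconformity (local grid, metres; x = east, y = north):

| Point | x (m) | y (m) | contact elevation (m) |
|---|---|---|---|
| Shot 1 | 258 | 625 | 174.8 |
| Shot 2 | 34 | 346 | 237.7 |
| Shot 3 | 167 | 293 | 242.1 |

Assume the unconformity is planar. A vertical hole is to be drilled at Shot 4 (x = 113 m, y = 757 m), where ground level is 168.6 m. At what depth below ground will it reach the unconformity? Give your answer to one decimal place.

12.8 m

Two edge vectors: Shot 1→Shot 2 = (-224, -279, 62.9), Shot 1→Shot 3 = (-91, -332, 67.3).
Normal n = (Shot 1→Shot 2) × (Shot 1→Shot 3) = (2106.1, 9351.3, 48979).
So ∂z/∂x = −n_x/n_z = −0.04300 and ∂z/∂y = −n_y/n_z = −0.19092.
Intercept c from Shot 1: 174.8 + 11.09 + 119.33 = 305.22.
At (113, 757): z_contact = −4.86 − 144.53 + 305.22 = 155.83 m.
Depth below ground = 168.6 − 155.83 = 12.8 m.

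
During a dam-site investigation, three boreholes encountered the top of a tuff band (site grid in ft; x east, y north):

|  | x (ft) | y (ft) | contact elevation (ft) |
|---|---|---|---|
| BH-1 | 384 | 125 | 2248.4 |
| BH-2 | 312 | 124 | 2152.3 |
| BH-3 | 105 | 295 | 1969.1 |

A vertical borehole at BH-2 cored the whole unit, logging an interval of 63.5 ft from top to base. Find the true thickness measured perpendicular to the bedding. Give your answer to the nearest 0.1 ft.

36.4 ft

Let the plane be z = a·x + b·y + c.
BH-2−BH-1: −72a − 1b = −96.1;  BH-3−BH-1: −279a + 170b = −279.3.
Solving gives a = 1.32729, b = 0.53537.
|∇z| = √(a²+b²) = 1.43119, so dip δ = arctan(1.43119) = 55.06°.
True thickness = vertical thickness × cos δ = 63.5 × cos 55.06° = 36.4 ft.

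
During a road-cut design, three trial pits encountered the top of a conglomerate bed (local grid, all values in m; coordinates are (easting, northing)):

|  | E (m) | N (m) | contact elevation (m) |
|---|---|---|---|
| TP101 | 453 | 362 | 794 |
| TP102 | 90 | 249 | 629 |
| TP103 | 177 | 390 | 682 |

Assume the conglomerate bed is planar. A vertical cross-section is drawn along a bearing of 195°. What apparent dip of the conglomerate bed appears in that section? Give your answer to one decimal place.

12.5°

Two edge vectors: TP101→TP102 = (-363, -113, -165), TP101→TP103 = (-276, 28, -112).
Normal n = (TP101→TP102) × (TP101→TP103) = (17276, 4884, -41352).
So ∂z/∂E = −n_x/n_z = 0.41778 and ∂z/∂N = −n_y/n_z = 0.11811.
Unit vector along 195° is (sin 195°, cos 195°) = (-0.2588, -0.9659).
Slope in that direction = a·(-0.2588) + b·(-0.9659) = −0.22221.
Apparent dip = arctan|0.22221| = 12.5° (true dip is 23.5°, so apparent ≤ true as expected).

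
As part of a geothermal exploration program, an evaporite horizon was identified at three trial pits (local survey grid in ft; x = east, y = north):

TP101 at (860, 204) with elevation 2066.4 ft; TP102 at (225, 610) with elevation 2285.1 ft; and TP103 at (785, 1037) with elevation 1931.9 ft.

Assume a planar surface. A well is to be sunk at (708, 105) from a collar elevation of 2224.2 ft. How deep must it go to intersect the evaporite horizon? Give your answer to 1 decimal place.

65.4 ft

Two edge vectors: TP101→TP102 = (-635, 406, 218.7), TP101→TP103 = (-75, 833, -134.5).
Normal n = (TP101→TP102) × (TP101→TP103) = (-236784.1, -101810, -498505).
So ∂z/∂x = −n_x/n_z = −0.474988 and ∂z/∂y = −n_y/n_z = −0.204231.
Intercept c from TP101: 2066.4 + 408.49 + 41.66 = 2516.55.
At (708, 105): z_contact = −336.29 − 21.44 + 2516.55 = 2158.82 ft.
Depth below ground = 2224.2 − 2158.82 = 65.4 ft.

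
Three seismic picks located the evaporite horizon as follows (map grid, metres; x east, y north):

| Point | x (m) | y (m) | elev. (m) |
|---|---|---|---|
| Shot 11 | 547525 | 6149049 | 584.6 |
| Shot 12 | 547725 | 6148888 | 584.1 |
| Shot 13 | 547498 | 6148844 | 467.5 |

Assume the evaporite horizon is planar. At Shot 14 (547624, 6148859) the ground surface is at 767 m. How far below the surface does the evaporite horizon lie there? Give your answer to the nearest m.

Let the plane be z = a·x + b·y + c.
Shot 12−Shot 11: 200a − 161b = −0.5;  Shot 13−Shot 11: −27a − 205b = −117.1.
Solving gives a = 0.41349152, b = 0.51675965.
Then c = 584.6 − a·547525 − b·6149049 = −3403392.77.
At (547624, 6148859): z_contact = 226437.9 + 3177482.2 − 3403392.77 = 527.4 m.
Depth below ground = 767 − 527.4 = 240 m.

240 m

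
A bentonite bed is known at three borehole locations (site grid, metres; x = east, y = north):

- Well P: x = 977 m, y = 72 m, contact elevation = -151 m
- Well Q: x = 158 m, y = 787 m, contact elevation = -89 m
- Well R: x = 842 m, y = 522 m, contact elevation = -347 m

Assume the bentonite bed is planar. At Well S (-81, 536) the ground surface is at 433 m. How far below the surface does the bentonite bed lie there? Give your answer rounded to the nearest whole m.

Let the plane be z = a·x + b·y + c.
Well Q−Well P: −819a + 715b = 62;  Well R−Well P: −135a + 450b = −196.
Solving gives a = −0.61774, b = −0.62088.
Then c = -151 − a·977 − b·72 = 497.23.
At (-81, 536): z_contact = 50.0 − 332.8 + 497.23 = 214.5 m.
Depth below ground = 433 − 214.5 = 219 m.

219 m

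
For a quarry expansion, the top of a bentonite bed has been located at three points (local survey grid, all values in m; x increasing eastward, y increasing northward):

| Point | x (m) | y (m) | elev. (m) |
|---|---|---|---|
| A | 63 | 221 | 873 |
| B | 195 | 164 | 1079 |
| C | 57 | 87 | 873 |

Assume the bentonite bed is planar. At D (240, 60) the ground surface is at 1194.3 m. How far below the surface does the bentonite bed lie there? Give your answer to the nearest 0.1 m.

39.3 m

Two edge vectors: A→B = (132, -57, 206), A→C = (-6, -134, 0).
Normal n = (A→B) × (A→C) = (27604, -1236, -18030).
So ∂z/∂x = −n_x/n_z = 1.53100 and ∂z/∂y = −n_y/n_z = −0.06855.
Intercept c from A: 873 − 96.45 + 15.15 = 791.70.
At (240, 60): z_contact = 367.44 − 4.11 + 791.70 = 1155.02 m.
Depth below ground = 1194.3 − 1155.02 = 39.3 m.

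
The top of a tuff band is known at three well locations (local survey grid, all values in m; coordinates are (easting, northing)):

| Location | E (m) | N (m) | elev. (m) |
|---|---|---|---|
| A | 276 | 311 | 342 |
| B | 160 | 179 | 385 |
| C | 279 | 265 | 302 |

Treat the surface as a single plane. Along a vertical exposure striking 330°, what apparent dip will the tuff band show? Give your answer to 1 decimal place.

52.7°

Two edge vectors: A→B = (-116, -132, 43), A→C = (3, -46, -40).
Normal n = (A→B) × (A→C) = (7258, -4511, 5732).
So ∂z/∂E = −n_x/n_z = −1.26622 and ∂z/∂N = −n_y/n_z = 0.78699.
Unit vector along 330° is (sin 330°, cos 330°) = (-0.5000, 0.8660).
Slope in that direction = a·(-0.5000) + b·(0.8660) = 1.31466.
Apparent dip = arctan|1.31466| = 52.7° (true dip is 56.1°, so apparent ≤ true as expected).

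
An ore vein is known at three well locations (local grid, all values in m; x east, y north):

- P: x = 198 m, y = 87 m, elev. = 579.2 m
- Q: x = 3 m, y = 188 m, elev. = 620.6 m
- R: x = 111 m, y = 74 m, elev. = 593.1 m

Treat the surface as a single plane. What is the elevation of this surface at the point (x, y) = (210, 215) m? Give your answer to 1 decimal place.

Let the plane be z = a·x + b·y + c.
Q−P: −195a + 101b = 41.4;  R−P: −87a − 13b = 13.9.
Solving gives a = −0.17153, b = 0.07872.
Then c = 579.2 − a·198 − b·87 = 606.31.
At (210, 215): z = −36.0 + 16.9 + 606.31 = 587.2 m.

587.2 m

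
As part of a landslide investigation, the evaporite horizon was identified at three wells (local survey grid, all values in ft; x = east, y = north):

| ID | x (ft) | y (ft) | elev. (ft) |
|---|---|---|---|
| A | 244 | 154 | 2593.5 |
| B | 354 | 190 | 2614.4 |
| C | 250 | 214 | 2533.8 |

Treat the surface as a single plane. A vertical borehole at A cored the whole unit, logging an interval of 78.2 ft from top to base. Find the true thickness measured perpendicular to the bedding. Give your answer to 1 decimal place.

50.7 ft

Let the plane be z = a·x + b·y + c.
B−A: 110a + 36b = 20.9;  C−A: 6a + 60b = −59.7.
Solving gives a = 0.53308, b = −1.04831.
|∇z| = √(a²+b²) = 1.17606, so dip δ = arctan(1.17606) = 49.63°.
True thickness = vertical thickness × cos δ = 78.2 × cos 49.63° = 50.7 ft.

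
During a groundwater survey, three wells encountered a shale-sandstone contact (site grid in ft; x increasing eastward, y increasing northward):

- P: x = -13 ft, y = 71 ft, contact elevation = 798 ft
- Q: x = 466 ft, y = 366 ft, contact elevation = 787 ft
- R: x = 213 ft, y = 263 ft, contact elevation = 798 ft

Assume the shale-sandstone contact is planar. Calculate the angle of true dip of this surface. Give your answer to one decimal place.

7.3°

Let the plane be z = a·x + b·y + c.
Q−P: 479a + 295b = −11;  R−P: 226a + 192b = 0.
Solving gives a = −0.08348, b = 0.09827.
Gradient magnitude |∇z| = √(a² + b²) = √(0.00697 + 0.00966) = 0.12894.
True dip = arctan(0.12894) = 7.3°, dipping toward SE (azimuth ≈ 140°).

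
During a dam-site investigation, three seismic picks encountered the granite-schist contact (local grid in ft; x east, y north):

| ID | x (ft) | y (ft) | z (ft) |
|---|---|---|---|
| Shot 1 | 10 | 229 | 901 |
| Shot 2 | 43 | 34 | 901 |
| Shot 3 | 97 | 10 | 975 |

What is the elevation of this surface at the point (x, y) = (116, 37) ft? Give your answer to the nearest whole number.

1010 ft

Let the plane be z = a·x + b·y + c.
Shot 2−Shot 1: 33a − 195b = 0;  Shot 3−Shot 1: 87a − 219b = 74.
Solving gives a = 1.48182, b = 0.25077.
Then c = 901 − a·10 − b·229 = 828.76.
At (116, 37): z = 171.9 + 9.3 + 828.76 = 1009.9 ft.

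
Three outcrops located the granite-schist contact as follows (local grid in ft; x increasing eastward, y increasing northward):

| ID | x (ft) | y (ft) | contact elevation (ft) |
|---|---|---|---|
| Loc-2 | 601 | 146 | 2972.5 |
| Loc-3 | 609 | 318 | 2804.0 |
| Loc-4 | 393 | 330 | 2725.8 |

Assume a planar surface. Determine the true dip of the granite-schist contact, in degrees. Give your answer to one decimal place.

Two edge vectors: Loc-2→Loc-3 = (8, 172, -168.5), Loc-2→Loc-4 = (-208, 184, -246.7).
Normal n = (Loc-2→Loc-3) × (Loc-2→Loc-4) = (-11428.4, 37021.6, 37248).
So ∂z/∂x = −n_x/n_z = 0.30682 and ∂z/∂y = −n_y/n_z = −0.99392.
Gradient magnitude |∇z| = √(a² + b²) = √(0.09414 + 0.98788) = 1.04020.
True dip = arctan(1.04020) = 46.1°, dipping toward NNW (azimuth ≈ 343°).

46.1°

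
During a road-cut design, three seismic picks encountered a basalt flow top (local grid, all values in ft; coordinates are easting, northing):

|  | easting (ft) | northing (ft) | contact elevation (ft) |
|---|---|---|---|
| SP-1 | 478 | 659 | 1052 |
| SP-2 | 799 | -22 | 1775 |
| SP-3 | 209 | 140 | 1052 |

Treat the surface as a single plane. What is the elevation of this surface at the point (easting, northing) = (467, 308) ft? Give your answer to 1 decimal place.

1235.4 ft

Let the plane be z = a·easting + b·northing + c.
SP-2−SP-1: 321a − 681b = 723;  SP-3−SP-1: −269a − 519b = 0.
Solving gives a = 1.07276, b = −0.55601.
Then c = 1052 − a·478 − b·659 = 905.64.
At (467, 308): z = 501.0 − 171.3 + 905.64 = 1235.4 ft.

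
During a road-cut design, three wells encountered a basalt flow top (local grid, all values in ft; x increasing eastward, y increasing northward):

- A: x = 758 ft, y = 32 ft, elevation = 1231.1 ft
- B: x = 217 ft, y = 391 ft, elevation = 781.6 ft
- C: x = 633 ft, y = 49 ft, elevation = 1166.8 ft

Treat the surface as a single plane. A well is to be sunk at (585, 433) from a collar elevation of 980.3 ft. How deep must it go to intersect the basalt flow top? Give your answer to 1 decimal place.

64.6 ft

Two edge vectors: A→B = (-541, 359, -449.5), A→C = (-125, 17, -64.3).
Normal n = (A→B) × (A→C) = (-15442.2, 21401.2, 35678).
So ∂z/∂x = −n_x/n_z = 0.43282 and ∂z/∂y = −n_y/n_z = −0.59984.
Intercept c from A: 1231.1 − 328.08 + 19.19 = 922.22.
At (585, 433): z_contact = 253.20 − 259.73 + 922.22 = 915.68 ft.
Depth below ground = 980.3 − 915.68 = 64.6 ft.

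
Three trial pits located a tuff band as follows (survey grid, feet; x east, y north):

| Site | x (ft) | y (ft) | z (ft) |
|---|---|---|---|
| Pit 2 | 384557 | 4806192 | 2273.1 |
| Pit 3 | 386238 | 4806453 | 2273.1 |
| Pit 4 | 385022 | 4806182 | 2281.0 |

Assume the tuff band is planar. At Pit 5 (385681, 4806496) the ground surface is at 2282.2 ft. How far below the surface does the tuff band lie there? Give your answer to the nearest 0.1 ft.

21.5 ft

Let the plane be z = a·x + b·y + c.
Pit 3−Pit 2: 1681a + 261b = 0;  Pit 4−Pit 2: 465a − 10b = 7.9.
Solving gives a = 0.014922381, b = −0.096109282.
Then c = 2273.1 − a·384557 − b·4806192 = 458454.25.
At (385681, 4806496): z_contact = 5755.28 − 461948.88 + 458454.25 = 2260.66 ft.
Depth below ground = 2282.2 − 2260.66 = 21.5 ft.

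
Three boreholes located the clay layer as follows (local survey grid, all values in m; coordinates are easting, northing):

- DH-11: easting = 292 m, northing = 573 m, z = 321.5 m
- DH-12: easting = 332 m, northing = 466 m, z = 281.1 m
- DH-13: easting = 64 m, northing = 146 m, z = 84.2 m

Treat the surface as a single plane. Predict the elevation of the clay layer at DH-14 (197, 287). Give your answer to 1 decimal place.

Two edge vectors: DH-11→DH-12 = (40, -107, -40.4), DH-11→DH-13 = (-228, -427, -237.3).
Normal n = (DH-11→DH-12) × (DH-11→DH-13) = (8140.3, 18703.2, -41476).
So ∂z/∂easting = −n_x/n_z = 0.19627 and ∂z/∂northing = −n_y/n_z = 0.45094.
Intercept c from DH-11: 321.5 − 57.31 − 258.39 = 5.80.
At (197, 287): z = 38.7 + 129.4 + 5.80 = 173.9 m.

173.9 m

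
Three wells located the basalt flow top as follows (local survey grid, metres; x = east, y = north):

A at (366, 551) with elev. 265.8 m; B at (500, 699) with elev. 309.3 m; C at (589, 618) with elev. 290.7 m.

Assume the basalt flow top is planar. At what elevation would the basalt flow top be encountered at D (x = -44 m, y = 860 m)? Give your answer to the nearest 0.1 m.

Two edge vectors: A→B = (134, 148, 43.5), A→C = (223, 67, 24.9).
Normal n = (A→B) × (A→C) = (770.7, 6363.9, -24026).
So ∂z/∂x = −n_x/n_z = 0.03208 and ∂z/∂y = −n_y/n_z = 0.26488.
Intercept c from A: 265.8 − 11.74 − 145.95 = 108.11.
At (-44, 860): z = −1.4 + 227.8 + 108.11 = 334.5 m.

334.5 m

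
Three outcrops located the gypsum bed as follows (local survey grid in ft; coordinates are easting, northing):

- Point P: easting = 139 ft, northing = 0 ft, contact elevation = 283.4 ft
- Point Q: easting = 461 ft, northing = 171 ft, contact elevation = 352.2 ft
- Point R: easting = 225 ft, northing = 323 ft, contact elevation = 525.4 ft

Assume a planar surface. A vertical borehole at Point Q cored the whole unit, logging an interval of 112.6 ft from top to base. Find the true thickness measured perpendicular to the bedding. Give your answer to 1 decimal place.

Let the plane be z = a·easting + b·northing + c.
Point Q−Point P: 322a + 171b = 68.8;  Point R−Point P: 86a + 323b = 242.
Solving gives a = −0.21455, b = 0.80635.
|∇z| = √(a²+b²) = 0.83441, so dip δ = arctan(0.83441) = 39.84°.
True thickness = vertical thickness × cos δ = 112.6 × cos 39.84° = 86.5 ft.

86.5 ft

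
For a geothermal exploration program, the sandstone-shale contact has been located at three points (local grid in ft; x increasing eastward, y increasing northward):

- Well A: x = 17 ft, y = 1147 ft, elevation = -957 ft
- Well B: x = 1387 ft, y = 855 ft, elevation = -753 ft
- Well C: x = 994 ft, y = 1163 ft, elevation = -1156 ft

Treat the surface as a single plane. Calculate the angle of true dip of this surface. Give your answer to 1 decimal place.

Let the plane be z = a·x + b·y + c.
Well B−Well A: 1370a − 292b = 204;  Well C−Well A: 977a + 16b = −199.
Solving gives a = −0.17853, b = −1.53624.
Gradient magnitude |∇z| = √(a² + b²) = √(0.03187 + 2.36002) = 1.54658.
True dip = arctan(1.54658) = 57.1°, dipping toward N (azimuth ≈ 007°).

57.1°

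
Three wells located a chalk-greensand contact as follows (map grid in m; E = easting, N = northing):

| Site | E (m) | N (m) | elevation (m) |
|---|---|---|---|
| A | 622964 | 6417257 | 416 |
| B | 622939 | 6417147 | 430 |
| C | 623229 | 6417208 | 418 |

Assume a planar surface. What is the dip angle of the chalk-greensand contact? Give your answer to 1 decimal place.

Let the plane be z = a·E + b·N + c.
B−A: −25a − 110b = 14;  C−A: 265a − 49b = 2.
Solving gives a = −0.01534, b = −0.12379.
Gradient magnitude |∇z| = √(a² + b²) = √(0.00024 + 0.01532) = 0.12473.
True dip = arctan(0.12473) = 7.1°, dipping toward N (azimuth ≈ 007°).

7.1°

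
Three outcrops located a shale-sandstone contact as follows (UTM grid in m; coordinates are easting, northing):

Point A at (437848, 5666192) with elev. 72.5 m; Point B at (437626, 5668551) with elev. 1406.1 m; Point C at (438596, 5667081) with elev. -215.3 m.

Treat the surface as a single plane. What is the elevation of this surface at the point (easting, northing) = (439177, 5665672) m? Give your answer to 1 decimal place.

Two edge vectors: Point A→Point B = (-222, 2359, 1333.6), Point A→Point C = (748, 889, -287.8).
Normal n = (Point A→Point B) × (Point A→Point C) = (-1864490.6, 933641.2, -1961890).
So ∂z/∂easting = −n_x/n_z = −0.950354301 and ∂z/∂northing = −n_y/n_z = 0.475888658.
Intercept c from Point A: 72.5 + 416110.73 − 2696476.51 = −2280293.28.
At (439177, 5665672): z = −417373.8 + 2696229.0 − 2280293.28 = -1438.0 m.

-1438.0 m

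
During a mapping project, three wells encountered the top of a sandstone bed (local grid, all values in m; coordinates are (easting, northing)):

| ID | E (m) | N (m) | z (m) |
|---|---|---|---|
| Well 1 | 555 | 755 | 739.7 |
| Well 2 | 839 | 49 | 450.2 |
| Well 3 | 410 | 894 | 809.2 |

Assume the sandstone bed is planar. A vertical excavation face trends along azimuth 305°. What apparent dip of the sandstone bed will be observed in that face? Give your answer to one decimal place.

Let the plane be z = a·E + b·N + c.
Well 2−Well 1: 284a − 706b = −289.5;  Well 3−Well 1: −145a + 139b = 69.5.
Solving gives a = −0.14034, b = 0.35360.
Unit vector along 305° is (sin 305°, cos 305°) = (-0.8192, 0.5736).
Slope in that direction = a·(-0.8192) + b·(0.5736) = 0.31778.
Apparent dip = arctan|0.31778| = 17.6° (true dip is 20.8°, so apparent ≤ true as expected).

17.6°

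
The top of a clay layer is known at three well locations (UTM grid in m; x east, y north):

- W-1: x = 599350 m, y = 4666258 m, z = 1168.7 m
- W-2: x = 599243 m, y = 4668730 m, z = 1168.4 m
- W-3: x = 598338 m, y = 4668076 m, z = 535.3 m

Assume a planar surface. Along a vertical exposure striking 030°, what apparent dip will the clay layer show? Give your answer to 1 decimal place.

Let the plane be z = a·x + b·y + c.
W-2−W-1: −107a + 2472b = −0.3;  W-3−W-1: −1012a + 1818b = −633.4.
Solving gives a = 0.67842, b = 0.02924.
Unit vector along 030° is (sin 30°, cos 30°) = (0.5000, 0.8660).
Slope in that direction = a·(0.5000) + b·(0.8660) = 0.36454.
Apparent dip = arctan|0.36454| = 20.0° (true dip is 34.2°, so apparent ≤ true as expected).

20.0°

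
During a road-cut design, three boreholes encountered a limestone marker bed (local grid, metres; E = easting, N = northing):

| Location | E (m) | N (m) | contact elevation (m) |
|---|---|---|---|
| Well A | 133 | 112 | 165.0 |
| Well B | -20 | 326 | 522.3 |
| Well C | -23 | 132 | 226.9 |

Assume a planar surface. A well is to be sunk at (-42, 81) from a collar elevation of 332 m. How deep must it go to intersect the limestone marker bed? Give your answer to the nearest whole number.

179 m

Let the plane be z = a·E + b·N + c.
Well B−Well A: −153a + 214b = 357.3;  Well C−Well A: −156a + 20b = 61.9.
Solving gives a = −0.20118, b = 1.52579.
Then c = 165 − a·133 − b·112 = 20.87.
At (-42, 81): z_contact = 8.4 + 123.6 + 20.87 = 152.9 m.
Depth below ground = 332 − 152.9 = 179 m.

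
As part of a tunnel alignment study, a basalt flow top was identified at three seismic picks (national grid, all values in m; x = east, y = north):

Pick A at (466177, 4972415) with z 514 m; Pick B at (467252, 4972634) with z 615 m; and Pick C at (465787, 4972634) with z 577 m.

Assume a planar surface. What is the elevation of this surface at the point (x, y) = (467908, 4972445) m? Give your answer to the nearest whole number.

569 m

Let the plane be z = a·x + b·y + c.
Pick B−Pick A: 1075a + 219b = 101;  Pick C−Pick A: −390a + 219b = 63.
Solving gives a = 0.02593857, b = 0.33386320.
Then c = 514 − a·466177 − b·4972415 = −1671684.35.
At (467908, 4972445): z = 12136.9 + 1660116.4 − 1671684.35 = 568.9 m.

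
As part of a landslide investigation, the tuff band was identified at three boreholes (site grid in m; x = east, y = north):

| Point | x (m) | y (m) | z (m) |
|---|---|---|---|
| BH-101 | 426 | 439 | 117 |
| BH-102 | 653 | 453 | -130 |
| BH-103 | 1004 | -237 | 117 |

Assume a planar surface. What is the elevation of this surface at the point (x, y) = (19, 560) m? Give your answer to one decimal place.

Two edge vectors: BH-101→BH-102 = (227, 14, -247), BH-101→BH-103 = (578, -676, 0).
Normal n = (BH-101→BH-102) × (BH-101→BH-103) = (-166972, -142766, -161544).
So ∂z/∂x = −n_x/n_z = −1.033601 and ∂z/∂y = −n_y/n_z = −0.883759.
Intercept c from BH-101: 117 + 440.31 + 387.97 = 945.28.
At (19, 560): z = −19.6 − 494.9 + 945.28 = 430.7 m.

430.7 m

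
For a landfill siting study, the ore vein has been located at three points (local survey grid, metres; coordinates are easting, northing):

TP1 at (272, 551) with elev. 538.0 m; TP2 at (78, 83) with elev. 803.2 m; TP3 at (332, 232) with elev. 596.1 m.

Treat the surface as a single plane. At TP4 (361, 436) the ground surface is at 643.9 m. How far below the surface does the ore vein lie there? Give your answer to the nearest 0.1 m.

127.9 m

Two edge vectors: TP1→TP2 = (-194, -468, 265.2), TP1→TP3 = (60, -319, 58.1).
Normal n = (TP1→TP2) × (TP1→TP3) = (57408, 27183.4, 89966).
So ∂z/∂easting = −n_x/n_z = −0.63811 and ∂z/∂northing = −n_y/n_z = −0.30215.
Intercept c from TP1: 538 + 173.57 + 166.49 = 878.05.
At (361, 436): z_contact = −230.36 − 131.74 + 878.05 = 515.96 m.
Depth below ground = 643.9 − 515.96 = 127.9 m.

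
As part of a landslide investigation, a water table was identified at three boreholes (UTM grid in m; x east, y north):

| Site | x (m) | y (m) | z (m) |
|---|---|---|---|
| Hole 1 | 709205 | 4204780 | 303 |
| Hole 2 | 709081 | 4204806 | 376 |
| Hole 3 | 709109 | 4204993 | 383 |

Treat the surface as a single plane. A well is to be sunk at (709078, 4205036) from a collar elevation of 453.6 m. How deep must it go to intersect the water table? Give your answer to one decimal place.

Let the plane be z = a·x + b·y + c.
Hole 2−Hole 1: −124a + 26b = 73;  Hole 3−Hole 1: −96a + 213b = 80.
Solving gives a = −0.563179461, b = 0.121759492.
Then c = 303 − a·709205 − b·4204780 = −112259.18.
At (709078, 4205036): z_contact = −399338.17 + 512003.05 − 112259.18 = 405.69 m.
Depth below ground = 453.6 − 405.69 = 47.9 m.

47.9 m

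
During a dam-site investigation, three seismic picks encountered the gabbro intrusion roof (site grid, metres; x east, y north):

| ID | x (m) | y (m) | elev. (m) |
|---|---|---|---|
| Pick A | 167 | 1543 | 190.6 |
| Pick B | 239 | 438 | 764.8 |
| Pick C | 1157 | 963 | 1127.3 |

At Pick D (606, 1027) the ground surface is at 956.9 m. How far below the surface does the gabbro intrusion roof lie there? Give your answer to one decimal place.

Let the plane be z = a·x + b·y + c.
Pick B−Pick A: 72a − 1105b = 574.2;  Pick C−Pick A: 990a − 580b = 936.7.
Solving gives a = 0.667197, b = −0.476165.
Then c = 190.6 − a·167 − b·1543 = 813.90.
At (606, 1027): z_contact = 404.32 − 489.02 + 813.90 = 729.20 m.
Depth below ground = 956.9 − 729.20 = 227.7 m.

227.7 m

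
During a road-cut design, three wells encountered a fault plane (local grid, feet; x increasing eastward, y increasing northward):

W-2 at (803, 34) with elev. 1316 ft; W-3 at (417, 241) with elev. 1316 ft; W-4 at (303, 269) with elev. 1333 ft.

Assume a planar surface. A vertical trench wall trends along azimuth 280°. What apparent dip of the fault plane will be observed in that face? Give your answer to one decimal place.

Two edge vectors: W-2→W-3 = (-386, 207, 0), W-2→W-4 = (-500, 235, 17).
Normal n = (W-2→W-3) × (W-2→W-4) = (3519, 6562, 12790).
So ∂z/∂x = −n_x/n_z = −0.27514 and ∂z/∂y = −n_y/n_z = −0.51306.
Unit vector along 280° is (sin 280°, cos 280°) = (-0.9848, 0.1736).
Slope in that direction = a·(-0.9848) + b·(0.1736) = 0.18187.
Apparent dip = arctan|0.18187| = 10.3° (true dip is 30.2°, so apparent ≤ true as expected).

10.3°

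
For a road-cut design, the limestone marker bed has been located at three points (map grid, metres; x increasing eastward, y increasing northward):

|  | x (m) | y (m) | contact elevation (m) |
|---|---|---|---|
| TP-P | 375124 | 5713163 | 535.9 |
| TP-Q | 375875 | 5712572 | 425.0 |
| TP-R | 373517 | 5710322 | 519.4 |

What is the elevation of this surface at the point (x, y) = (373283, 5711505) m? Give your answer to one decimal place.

Let the plane be z = a·x + b·y + c.
TP-Q−TP-P: 751a − 591b = −110.9;  TP-R−TP-P: −1607a − 2841b = −16.5.
Solving gives a = −0.099021382, b = 0.061818853.
Then c = 535.9 − a·375124 − b·5713163 = −315499.99.
At (373283, 5711505): z = −36963.0 + 353078.7 − 315499.99 = 615.7 m.

615.7 m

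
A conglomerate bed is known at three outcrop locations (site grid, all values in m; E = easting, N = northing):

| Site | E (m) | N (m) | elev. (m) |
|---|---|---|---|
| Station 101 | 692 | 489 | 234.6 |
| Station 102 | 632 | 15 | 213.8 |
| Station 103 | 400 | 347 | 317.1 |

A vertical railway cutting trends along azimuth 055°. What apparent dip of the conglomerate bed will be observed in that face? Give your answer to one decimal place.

12.2°

Let the plane be z = a·E + b·N + c.
Station 102−Station 101: −60a − 474b = −20.8;  Station 103−Station 101: −292a − 142b = 82.5.
Solving gives a = −0.32381, b = 0.08487.
Unit vector along 055° is (sin 55°, cos 55°) = (0.8192, 0.5736).
Slope in that direction = a·(0.8192) + b·(0.5736) = −0.21657.
Apparent dip = arctan|0.21657| = 12.2° (true dip is 18.5°, so apparent ≤ true as expected).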